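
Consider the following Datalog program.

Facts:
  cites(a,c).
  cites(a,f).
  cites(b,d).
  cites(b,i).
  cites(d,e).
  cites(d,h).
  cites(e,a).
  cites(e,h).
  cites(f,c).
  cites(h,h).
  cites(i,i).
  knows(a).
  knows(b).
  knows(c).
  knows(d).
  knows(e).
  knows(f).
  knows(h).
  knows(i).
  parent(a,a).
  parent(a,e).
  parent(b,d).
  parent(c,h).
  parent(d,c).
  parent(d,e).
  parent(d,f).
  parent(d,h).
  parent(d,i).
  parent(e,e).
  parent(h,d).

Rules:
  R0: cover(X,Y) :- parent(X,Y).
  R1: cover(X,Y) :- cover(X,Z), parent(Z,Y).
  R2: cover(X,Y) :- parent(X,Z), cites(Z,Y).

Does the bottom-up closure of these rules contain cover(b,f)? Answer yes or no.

round 1: derive cover(a,a) via R0 from parent(a,a)
round 1: derive cover(a,e) via R0 from parent(a,e)
round 1: derive cover(b,d) via R0 from parent(b,d)
round 1: derive cover(c,h) via R0 from parent(c,h)
round 1: derive cover(d,c) via R0 from parent(d,c)
round 1: derive cover(d,e) via R0 from parent(d,e)
round 1: derive cover(d,f) via R0 from parent(d,f)
round 1: derive cover(d,h) via R0 from parent(d,h)
round 1: derive cover(d,i) via R0 from parent(d,i)
round 1: derive cover(e,e) via R0 from parent(e,e)
round 1: derive cover(h,d) via R0 from parent(h,d)
round 1: derive cover(a,c) via R2 from parent(a,a), cites(a,c)
round 1: derive cover(a,f) via R2 from parent(a,a), cites(a,f)
round 1: derive cover(a,h) via R2 from parent(a,e), cites(e,h)
round 1: derive cover(b,e) via R2 from parent(b,d), cites(d,e)
round 1: derive cover(b,h) via R2 from parent(b,d), cites(d,h)
round 1: derive cover(d,a) via R2 from parent(d,e), cites(e,a)
round 1: derive cover(e,a) via R2 from parent(e,e), cites(e,a)
round 1: derive cover(e,h) via R2 from parent(e,e), cites(e,h)
round 1: derive cover(h,e) via R2 from parent(h,d), cites(d,e)
round 1: derive cover(h,h) via R2 from parent(h,d), cites(d,h)
round 2: derive cover(a,d) via R1 from cover(a,h), parent(h,d)
round 2: derive cover(b,c) via R1 from cover(b,d), parent(d,c)
round 2: derive cover(b,f) via R1 from cover(b,d), parent(d,f)
round 2: derive cover(b,i) via R1 from cover(b,d), parent(d,i)
round 2: derive cover(c,d) via R1 from cover(c,h), parent(h,d)
round 2: derive cover(d,d) via R1 from cover(d,h), parent(h,d)
round 2: derive cover(e,d) via R1 from cover(e,h), parent(h,d)
round 2: derive cover(h,c) via R1 from cover(h,d), parent(d,c)
round 2: derive cover(h,f) via R1 from cover(h,d), parent(d,f)
round 2: derive cover(h,i) via R1 from cover(h,d), parent(d,i)
round 3: derive cover(a,i) via R1 from cover(a,d), parent(d,i)
round 3: derive cover(c,c) via R1 from cover(c,d), parent(d,c)
round 3: derive cover(c,e) via R1 from cover(c,d), parent(d,e)
round 3: derive cover(c,f) via R1 from cover(c,d), parent(d,f)
round 3: derive cover(c,i) via R1 from cover(c,d), parent(d,i)
round 3: derive cover(e,c) via R1 from cover(e,d), parent(d,c)
round 3: derive cover(e,f) via R1 from cover(e,d), parent(d,f)
round 3: derive cover(e,i) via R1 from cover(e,d), parent(d,i)

yes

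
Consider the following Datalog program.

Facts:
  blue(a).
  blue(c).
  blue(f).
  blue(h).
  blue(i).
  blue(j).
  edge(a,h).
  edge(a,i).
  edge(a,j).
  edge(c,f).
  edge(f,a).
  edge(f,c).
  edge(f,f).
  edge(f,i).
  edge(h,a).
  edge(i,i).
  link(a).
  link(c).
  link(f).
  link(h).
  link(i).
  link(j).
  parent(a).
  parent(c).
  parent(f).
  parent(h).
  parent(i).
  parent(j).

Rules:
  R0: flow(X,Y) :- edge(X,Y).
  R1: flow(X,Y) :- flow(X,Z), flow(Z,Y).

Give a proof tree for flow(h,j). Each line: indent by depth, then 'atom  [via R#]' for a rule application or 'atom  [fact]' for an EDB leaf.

flow(h,j)  [via R1]
  flow(h,a)  [via R0]
    edge(h,a)  [fact]
  flow(a,j)  [via R0]
    edge(a,j)  [fact]

round 1: derive flow(a,h) via R0 from edge(a,h)
round 1: derive flow(a,i) via R0 from edge(a,i)
round 1: derive flow(a,j) via R0 from edge(a,j)
round 1: derive flow(c,f) via R0 from edge(c,f)
round 1: derive flow(f,a) via R0 from edge(f,a)
round 1: derive flow(f,c) via R0 from edge(f,c)
round 1: derive flow(f,f) via R0 from edge(f,f)
round 1: derive flow(f,i) via R0 from edge(f,i)
round 1: derive flow(h,a) via R0 from edge(h,a)
round 1: derive flow(i,i) via R0 from edge(i,i)
round 2: derive flow(a,a) via R1 from flow(a,h), flow(h,a)
round 2: derive flow(c,a) via R1 from flow(c,f), flow(f,a)
round 2: derive flow(c,c) via R1 from flow(c,f), flow(f,c)
round 2: derive flow(c,i) via R1 from flow(c,f), flow(f,i)
round 2: derive flow(f,h) via R1 from flow(f,a), flow(a,h)
round 2: derive flow(f,j) via R1 from flow(f,a), flow(a,j)
round 2: derive flow(h,h) via R1 from flow(h,a), flow(a,h)
round 2: derive flow(h,i) via R1 from flow(h,a), flow(a,i)
round 2: derive flow(h,j) via R1 from flow(h,a), flow(a,j)
round 3: derive flow(c,h) via R1 from flow(c,a), flow(a,h)
round 3: derive flow(c,j) via R1 from flow(c,a), flow(a,j)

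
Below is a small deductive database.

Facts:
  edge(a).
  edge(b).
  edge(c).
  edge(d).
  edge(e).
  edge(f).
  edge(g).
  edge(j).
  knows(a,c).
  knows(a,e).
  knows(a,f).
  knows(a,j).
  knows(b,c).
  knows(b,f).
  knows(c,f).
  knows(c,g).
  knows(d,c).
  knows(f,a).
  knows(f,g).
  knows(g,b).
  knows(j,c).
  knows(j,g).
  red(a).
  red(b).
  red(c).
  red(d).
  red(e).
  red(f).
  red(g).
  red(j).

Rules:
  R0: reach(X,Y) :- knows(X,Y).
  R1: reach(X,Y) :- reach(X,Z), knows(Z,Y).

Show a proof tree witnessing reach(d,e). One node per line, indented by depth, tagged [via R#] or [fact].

reach(d,e)  [via R1]
  reach(d,a)  [via R1]
    reach(d,f)  [via R1]
      reach(d,c)  [via R0]
        knows(d,c)  [fact]
      knows(c,f)  [fact]
    knows(f,a)  [fact]
  knows(a,e)  [fact]

round 1: derive reach(a,c) via R0 from knows(a,c)
round 1: derive reach(a,e) via R0 from knows(a,e)
round 1: derive reach(a,f) via R0 from knows(a,f)
round 1: derive reach(a,j) via R0 from knows(a,j)
round 1: derive reach(b,c) via R0 from knows(b,c)
round 1: derive reach(b,f) via R0 from knows(b,f)
round 1: derive reach(c,f) via R0 from knows(c,f)
round 1: derive reach(c,g) via R0 from knows(c,g)
round 1: derive reach(d,c) via R0 from knows(d,c)
round 1: derive reach(f,a) via R0 from knows(f,a)
round 1: derive reach(f,g) via R0 from knows(f,g)
round 1: derive reach(g,b) via R0 from knows(g,b)
round 1: derive reach(j,c) via R0 from knows(j,c)
round 1: derive reach(j,g) via R0 from knows(j,g)
round 2: derive reach(a,a) via R1 from reach(a,f), knows(f,a)
round 2: derive reach(a,g) via R1 from reach(a,c), knows(c,g)
round 2: derive reach(b,a) via R1 from reach(b,f), knows(f,a)
round 2: derive reach(b,g) via R1 from reach(b,c), knows(c,g)
round 2: derive reach(c,a) via R1 from reach(c,f), knows(f,a)
round 2: derive reach(c,b) via R1 from reach(c,g), knows(g,b)
round 2: derive reach(d,f) via R1 from reach(d,c), knows(c,f)
round 2: derive reach(d,g) via R1 from reach(d,c), knows(c,g)
round 2: derive reach(f,b) via R1 from reach(f,g), knows(g,b)
round 2: derive reach(f,c) via R1 from reach(f,a), knows(a,c)
round 2: derive reach(f,e) via R1 from reach(f,a), knows(a,e)
round 2: derive reach(f,f) via R1 from reach(f,a), knows(a,f)
round 2: derive reach(f,j) via R1 from reach(f,a), knows(a,j)
round 2: derive reach(g,c) via R1 from reach(g,b), knows(b,c)
round 2: derive reach(g,f) via R1 from reach(g,b), knows(b,f)
round 2: derive reach(j,b) via R1 from reach(j,g), knows(g,b)
round 2: derive reach(j,f) via R1 from reach(j,c), knows(c,f)
round 3: derive reach(a,b) via R1 from reach(a,g), knows(g,b)
round 3: derive reach(b,b) via R1 from reach(b,g), knows(g,b)
round 3: derive reach(b,e) via R1 from reach(b,a), knows(a,e)
round 3: derive reach(b,j) via R1 from reach(b,a), knows(a,j)
round 3: derive reach(c,c) via R1 from reach(c,a), knows(a,c)
round 3: derive reach(c,e) via R1 from reach(c,a), knows(a,e)
round 3: derive reach(c,j) via R1 from reach(c,a), knows(a,j)
round 3: derive reach(d,a) via R1 from reach(d,f), knows(f,a)
round 3: derive reach(d,b) via R1 from reach(d,g), knows(g,b)
round 3: derive reach(g,a) via R1 from reach(g,f), knows(f,a)
round 3: derive reach(g,g) via R1 from reach(g,c), knows(c,g)
round 3: derive reach(j,a) via R1 from reach(j,f), knows(f,a)
round 4: derive reach(d,e) via R1 from reach(d,a), knows(a,e)
round 4: derive reach(d,j) via R1 from reach(d,a), knows(a,j)
round 4: derive reach(g,e) via R1 from reach(g,a), knows(a,e)
round 4: derive reach(g,j) via R1 from reach(g,a), knows(a,j)
round 4: derive reach(j,e) via R1 from reach(j,a), knows(a,e)
round 4: derive reach(j,j) via R1 from reach(j,a), knows(a,j)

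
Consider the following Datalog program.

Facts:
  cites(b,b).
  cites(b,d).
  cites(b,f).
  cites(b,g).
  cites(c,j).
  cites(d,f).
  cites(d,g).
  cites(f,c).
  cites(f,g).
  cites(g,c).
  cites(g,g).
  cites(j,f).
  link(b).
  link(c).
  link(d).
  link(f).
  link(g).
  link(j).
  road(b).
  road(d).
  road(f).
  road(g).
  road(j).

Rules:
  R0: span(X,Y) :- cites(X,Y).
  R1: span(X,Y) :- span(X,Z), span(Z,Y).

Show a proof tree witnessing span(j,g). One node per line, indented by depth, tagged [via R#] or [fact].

span(j,g)  [via R1]
  span(j,f)  [via R0]
    cites(j,f)  [fact]
  span(f,g)  [via R0]
    cites(f,g)  [fact]

round 1: derive span(b,b) via R0 from cites(b,b)
round 1: derive span(b,d) via R0 from cites(b,d)
round 1: derive span(b,f) via R0 from cites(b,f)
round 1: derive span(b,g) via R0 from cites(b,g)
round 1: derive span(c,j) via R0 from cites(c,j)
round 1: derive span(d,f) via R0 from cites(d,f)
round 1: derive span(d,g) via R0 from cites(d,g)
round 1: derive span(f,c) via R0 from cites(f,c)
round 1: derive span(f,g) via R0 from cites(f,g)
round 1: derive span(g,c) via R0 from cites(g,c)
round 1: derive span(g,g) via R0 from cites(g,g)
round 1: derive span(j,f) via R0 from cites(j,f)
round 2: derive span(b,c) via R1 from span(b,f), span(f,c)
round 2: derive span(c,f) via R1 from span(c,j), span(j,f)
round 2: derive span(d,c) via R1 from span(d,f), span(f,c)
round 2: derive span(f,j) via R1 from span(f,c), span(c,j)
round 2: derive span(g,j) via R1 from span(g,c), span(c,j)
round 2: derive span(j,c) via R1 from span(j,f), span(f,c)
round 2: derive span(j,g) via R1 from span(j,f), span(f,g)
round 3: derive span(b,j) via R1 from span(b,c), span(c,j)
round 3: derive span(c,c) via R1 from span(c,f), span(f,c)
round 3: derive span(c,g) via R1 from span(c,f), span(f,g)
round 3: derive span(d,j) via R1 from span(d,c), span(c,j)
round 3: derive span(f,f) via R1 from span(f,c), span(c,f)
round 3: derive span(g,f) via R1 from span(g,c), span(c,f)
round 3: derive span(j,j) via R1 from span(j,c), span(c,j)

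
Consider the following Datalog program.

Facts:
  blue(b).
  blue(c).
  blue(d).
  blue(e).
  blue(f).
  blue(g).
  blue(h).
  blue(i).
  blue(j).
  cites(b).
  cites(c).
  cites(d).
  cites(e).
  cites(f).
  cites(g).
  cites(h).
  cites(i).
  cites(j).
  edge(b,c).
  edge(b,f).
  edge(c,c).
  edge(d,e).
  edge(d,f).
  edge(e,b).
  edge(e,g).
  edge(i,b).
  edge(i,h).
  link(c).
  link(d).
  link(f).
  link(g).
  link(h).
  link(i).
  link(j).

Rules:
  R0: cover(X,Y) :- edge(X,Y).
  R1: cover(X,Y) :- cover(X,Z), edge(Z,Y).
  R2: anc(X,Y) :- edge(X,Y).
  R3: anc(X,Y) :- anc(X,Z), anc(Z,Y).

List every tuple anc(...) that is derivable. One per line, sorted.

round 1: derive anc(b,c) via R2 from edge(b,c)
round 1: derive anc(b,f) via R2 from edge(b,f)
round 1: derive anc(c,c) via R2 from edge(c,c)
round 1: derive anc(d,e) via R2 from edge(d,e)
round 1: derive anc(d,f) via R2 from edge(d,f)
round 1: derive anc(e,b) via R2 from edge(e,b)
round 1: derive anc(e,g) via R2 from edge(e,g)
round 1: derive anc(i,b) via R2 from edge(i,b)
round 1: derive anc(i,h) via R2 from edge(i,h)
round 2: derive anc(d,b) via R3 from anc(d,e), anc(e,b)
round 2: derive anc(d,g) via R3 from anc(d,e), anc(e,g)
round 2: derive anc(e,c) via R3 from anc(e,b), anc(b,c)
round 2: derive anc(e,f) via R3 from anc(e,b), anc(b,f)
round 2: derive anc(i,c) via R3 from anc(i,b), anc(b,c)
round 2: derive anc(i,f) via R3 from anc(i,b), anc(b,f)
round 3: derive anc(d,c) via R3 from anc(d,b), anc(b,c)

anc(b,c)
anc(b,f)
anc(c,c)
anc(d,b)
anc(d,c)
anc(d,e)
anc(d,f)
anc(d,g)
anc(e,b)
anc(e,c)
anc(e,f)
anc(e,g)
anc(i,b)
anc(i,c)
anc(i,f)
anc(i,h)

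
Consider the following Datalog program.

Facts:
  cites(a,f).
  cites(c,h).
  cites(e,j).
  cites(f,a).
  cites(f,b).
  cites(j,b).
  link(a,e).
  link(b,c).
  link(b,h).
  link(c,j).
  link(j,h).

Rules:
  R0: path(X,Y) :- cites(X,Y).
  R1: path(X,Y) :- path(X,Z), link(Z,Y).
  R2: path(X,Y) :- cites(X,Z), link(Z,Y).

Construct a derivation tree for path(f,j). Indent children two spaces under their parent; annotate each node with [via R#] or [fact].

round 1: derive path(a,f) via R0 from cites(a,f)
round 1: derive path(c,h) via R0 from cites(c,h)
round 1: derive path(e,j) via R0 from cites(e,j)
round 1: derive path(f,a) via R0 from cites(f,a)
round 1: derive path(f,b) via R0 from cites(f,b)
round 1: derive path(j,b) via R0 from cites(j,b)
round 1: derive path(e,h) via R2 from cites(e,j), link(j,h)
round 1: derive path(f,c) via R2 from cites(f,b), link(b,c)
round 1: derive path(f,e) via R2 from cites(f,a), link(a,e)
round 1: derive path(f,h) via R2 from cites(f,b), link(b,h)
round 1: derive path(j,c) via R2 from cites(j,b), link(b,c)
round 1: derive path(j,h) via R2 from cites(j,b), link(b,h)
round 2: derive path(f,j) via R1 from path(f,c), link(c,j)
round 2: derive path(j,j) via R1 from path(j,c), link(c,j)

path(f,j)  [via R1]
  path(f,c)  [via R2]
    cites(f,b)  [fact]
    link(b,c)  [fact]
  link(c,j)  [fact]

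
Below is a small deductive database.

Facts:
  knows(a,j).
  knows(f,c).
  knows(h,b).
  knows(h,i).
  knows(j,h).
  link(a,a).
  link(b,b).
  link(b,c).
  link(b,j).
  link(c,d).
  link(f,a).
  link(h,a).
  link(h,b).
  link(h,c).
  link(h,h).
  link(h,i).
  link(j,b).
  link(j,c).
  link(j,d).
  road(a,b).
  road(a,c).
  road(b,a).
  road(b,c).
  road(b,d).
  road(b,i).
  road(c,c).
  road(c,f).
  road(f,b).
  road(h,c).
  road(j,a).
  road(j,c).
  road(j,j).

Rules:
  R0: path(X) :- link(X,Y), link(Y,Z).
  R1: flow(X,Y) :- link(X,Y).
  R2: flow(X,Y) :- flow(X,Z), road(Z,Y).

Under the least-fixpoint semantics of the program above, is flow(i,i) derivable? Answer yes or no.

round 1: derive flow(a,a) via R1 from link(a,a)
round 1: derive flow(b,b) via R1 from link(b,b)
round 1: derive flow(b,c) via R1 from link(b,c)
round 1: derive flow(b,j) via R1 from link(b,j)
round 1: derive flow(c,d) via R1 from link(c,d)
round 1: derive flow(f,a) via R1 from link(f,a)
round 1: derive flow(h,a) via R1 from link(h,a)
round 1: derive flow(h,b) via R1 from link(h,b)
round 1: derive flow(h,c) via R1 from link(h,c)
round 1: derive flow(h,h) via R1 from link(h,h)
round 1: derive flow(h,i) via R1 from link(h,i)
round 1: derive flow(j,b) via R1 from link(j,b)
round 1: derive flow(j,c) via R1 from link(j,c)
round 1: derive flow(j,d) via R1 from link(j,d)
round 2: derive flow(a,b) via R2 from flow(a,a), road(a,b)
round 2: derive flow(a,c) via R2 from flow(a,a), road(a,c)
round 2: derive flow(b,a) via R2 from flow(b,b), road(b,a)
round 2: derive flow(b,d) via R2 from flow(b,b), road(b,d)
round 2: derive flow(b,f) via R2 from flow(b,c), road(c,f)
round 2: derive flow(b,i) via R2 from flow(b,b), road(b,i)
round 2: derive flow(f,b) via R2 from flow(f,a), road(a,b)
round 2: derive flow(f,c) via R2 from flow(f,a), road(a,c)
round 2: derive flow(h,d) via R2 from flow(h,b), road(b,d)
round 2: derive flow(h,f) via R2 from flow(h,c), road(c,f)
round 2: derive flow(j,a) via R2 from flow(j,b), road(b,a)
round 2: derive flow(j,f) via R2 from flow(j,c), road(c,f)
round 2: derive flow(j,i) via R2 from flow(j,b), road(b,i)
round 3: derive flow(a,d) via R2 from flow(a,b), road(b,d)
round 3: derive flow(a,f) via R2 from flow(a,c), road(c,f)
round 3: derive flow(a,i) via R2 from flow(a,b), road(b,i)
round 3: derive flow(f,d) via R2 from flow(f,b), road(b,d)
round 3: derive flow(f,f) via R2 from flow(f,c), road(c,f)
round 3: derive flow(f,i) via R2 from flow(f,b), road(b,i)

no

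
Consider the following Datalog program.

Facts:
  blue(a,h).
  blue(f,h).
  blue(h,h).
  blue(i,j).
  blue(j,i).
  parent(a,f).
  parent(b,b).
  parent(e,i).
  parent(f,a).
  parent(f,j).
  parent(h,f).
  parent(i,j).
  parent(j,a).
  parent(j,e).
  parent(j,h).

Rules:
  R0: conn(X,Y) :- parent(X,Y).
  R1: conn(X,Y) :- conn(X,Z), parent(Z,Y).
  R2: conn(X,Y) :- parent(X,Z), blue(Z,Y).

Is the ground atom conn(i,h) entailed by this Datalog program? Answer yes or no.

round 1: derive conn(a,f) via R0 from parent(a,f)
round 1: derive conn(b,b) via R0 from parent(b,b)
round 1: derive conn(e,i) via R0 from parent(e,i)
round 1: derive conn(f,a) via R0 from parent(f,a)
round 1: derive conn(f,j) via R0 from parent(f,j)
round 1: derive conn(h,f) via R0 from parent(h,f)
round 1: derive conn(i,j) via R0 from parent(i,j)
round 1: derive conn(j,a) via R0 from parent(j,a)
round 1: derive conn(j,e) via R0 from parent(j,e)
round 1: derive conn(j,h) via R0 from parent(j,h)
round 1: derive conn(a,h) via R2 from parent(a,f), blue(f,h)
round 1: derive conn(e,j) via R2 from parent(e,i), blue(i,j)
round 1: derive conn(f,h) via R2 from parent(f,a), blue(a,h)
round 1: derive conn(f,i) via R2 from parent(f,j), blue(j,i)
round 1: derive conn(h,h) via R2 from parent(h,f), blue(f,h)
round 1: derive conn(i,i) via R2 from parent(i,j), blue(j,i)
round 2: derive conn(a,a) via R1 from conn(a,f), parent(f,a)
round 2: derive conn(a,j) via R1 from conn(a,f), parent(f,j)
round 2: derive conn(e,a) via R1 from conn(e,j), parent(j,a)
round 2: derive conn(e,e) via R1 from conn(e,j), parent(j,e)
round 2: derive conn(e,h) via R1 from conn(e,j), parent(j,h)
round 2: derive conn(f,e) via R1 from conn(f,j), parent(j,e)
round 2: derive conn(f,f) via R1 from conn(f,a), parent(a,f)
round 2: derive conn(h,a) via R1 from conn(h,f), parent(f,a)
round 2: derive conn(h,j) via R1 from conn(h,f), parent(f,j)
round 2: derive conn(i,a) via R1 from conn(i,j), parent(j,a)
round 2: derive conn(i,e) via R1 from conn(i,j), parent(j,e)
round 2: derive conn(i,h) via R1 from conn(i,j), parent(j,h)
round 2: derive conn(j,f) via R1 from conn(j,a), parent(a,f)
round 2: derive conn(j,i) via R1 from conn(j,e), parent(e,i)
round 3: derive conn(a,e) via R1 from conn(a,j), parent(j,e)
round 3: derive conn(e,f) via R1 from conn(e,a), parent(a,f)
round 3: derive conn(h,e) via R1 from conn(h,j), parent(j,e)
round 3: derive conn(i,f) via R1 from conn(i,a), parent(a,f)
round 3: derive conn(j,j) via R1 from conn(j,f), parent(f,j)
round 4: derive conn(a,i) via R1 from conn(a,e), parent(e,i)
round 4: derive conn(h,i) via R1 from conn(h,e), parent(e,i)

yes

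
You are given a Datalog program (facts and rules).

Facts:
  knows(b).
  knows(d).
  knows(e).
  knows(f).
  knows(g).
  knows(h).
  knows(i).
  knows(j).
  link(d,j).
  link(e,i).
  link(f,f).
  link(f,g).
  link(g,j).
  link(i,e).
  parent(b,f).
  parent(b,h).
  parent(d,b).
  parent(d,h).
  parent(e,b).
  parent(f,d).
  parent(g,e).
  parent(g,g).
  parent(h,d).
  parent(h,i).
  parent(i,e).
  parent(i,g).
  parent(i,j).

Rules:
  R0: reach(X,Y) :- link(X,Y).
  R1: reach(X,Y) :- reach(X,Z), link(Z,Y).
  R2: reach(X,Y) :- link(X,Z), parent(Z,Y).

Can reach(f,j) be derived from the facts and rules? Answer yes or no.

yes

round 1: derive reach(d,j) via R0 from link(d,j)
round 1: derive reach(e,i) via R0 from link(e,i)
round 1: derive reach(f,f) via R0 from link(f,f)
round 1: derive reach(f,g) via R0 from link(f,g)
round 1: derive reach(g,j) via R0 from link(g,j)
round 1: derive reach(i,e) via R0 from link(i,e)
round 1: derive reach(e,e) via R2 from link(e,i), parent(i,e)
round 1: derive reach(e,g) via R2 from link(e,i), parent(i,g)
round 1: derive reach(e,j) via R2 from link(e,i), parent(i,j)
round 1: derive reach(f,d) via R2 from link(f,f), parent(f,d)
round 1: derive reach(f,e) via R2 from link(f,g), parent(g,e)
round 1: derive reach(i,b) via R2 from link(i,e), parent(e,b)
round 2: derive reach(f,i) via R1 from reach(f,e), link(e,i)
round 2: derive reach(f,j) via R1 from reach(f,d), link(d,j)
round 2: derive reach(i,i) via R1 from reach(i,e), link(e,i)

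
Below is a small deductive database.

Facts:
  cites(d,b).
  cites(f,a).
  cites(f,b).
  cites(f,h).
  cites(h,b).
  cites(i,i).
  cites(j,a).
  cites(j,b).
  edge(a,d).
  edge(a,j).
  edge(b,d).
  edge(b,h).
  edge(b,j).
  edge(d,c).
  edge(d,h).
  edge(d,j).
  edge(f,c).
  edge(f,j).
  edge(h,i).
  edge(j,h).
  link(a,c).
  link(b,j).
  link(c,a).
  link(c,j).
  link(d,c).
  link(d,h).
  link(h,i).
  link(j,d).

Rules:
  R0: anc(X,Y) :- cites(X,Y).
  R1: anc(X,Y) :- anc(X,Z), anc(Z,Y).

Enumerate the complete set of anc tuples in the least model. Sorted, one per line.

round 1: derive anc(d,b) via R0 from cites(d,b)
round 1: derive anc(f,a) via R0 from cites(f,a)
round 1: derive anc(f,b) via R0 from cites(f,b)
round 1: derive anc(f,h) via R0 from cites(f,h)
round 1: derive anc(h,b) via R0 from cites(h,b)
round 1: derive anc(i,i) via R0 from cites(i,i)
round 1: derive anc(j,a) via R0 from cites(j,a)
round 1: derive anc(j,b) via R0 from cites(j,b)

anc(d,b)
anc(f,a)
anc(f,b)
anc(f,h)
anc(h,b)
anc(i,i)
anc(j,a)
anc(j,b)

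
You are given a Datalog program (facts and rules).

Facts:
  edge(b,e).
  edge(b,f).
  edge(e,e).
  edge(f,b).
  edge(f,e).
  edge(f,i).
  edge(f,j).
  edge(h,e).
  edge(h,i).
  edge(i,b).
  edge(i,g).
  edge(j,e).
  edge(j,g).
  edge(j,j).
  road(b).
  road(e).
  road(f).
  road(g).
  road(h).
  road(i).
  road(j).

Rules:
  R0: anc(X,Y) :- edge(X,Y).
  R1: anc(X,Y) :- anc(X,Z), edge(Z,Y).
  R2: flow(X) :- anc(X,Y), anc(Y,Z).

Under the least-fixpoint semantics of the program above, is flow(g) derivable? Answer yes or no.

round 1: derive anc(b,e) via R0 from edge(b,e)
round 1: derive anc(b,f) via R0 from edge(b,f)
round 1: derive anc(e,e) via R0 from edge(e,e)
round 1: derive anc(f,b) via R0 from edge(f,b)
round 1: derive anc(f,e) via R0 from edge(f,e)
round 1: derive anc(f,i) via R0 from edge(f,i)
round 1: derive anc(f,j) via R0 from edge(f,j)
round 1: derive anc(h,e) via R0 from edge(h,e)
round 1: derive anc(h,i) via R0 from edge(h,i)
round 1: derive anc(i,b) via R0 from edge(i,b)
round 1: derive anc(i,g) via R0 from edge(i,g)
round 1: derive anc(j,e) via R0 from edge(j,e)
round 1: derive anc(j,g) via R0 from edge(j,g)
round 1: derive anc(j,j) via R0 from edge(j,j)
round 2: derive anc(b,b) via R1 from anc(b,f), edge(f,b)
round 2: derive anc(b,i) via R1 from anc(b,f), edge(f,i)
round 2: derive anc(b,j) via R1 from anc(b,f), edge(f,j)
round 2: derive anc(f,f) via R1 from anc(f,b), edge(b,f)
round 2: derive anc(f,g) via R1 from anc(f,i), edge(i,g)
round 2: derive anc(h,b) via R1 from anc(h,i), edge(i,b)
round 2: derive anc(h,g) via R1 from anc(h,i), edge(i,g)
round 2: derive anc(i,e) via R1 from anc(i,b), edge(b,e)
round 2: derive anc(i,f) via R1 from anc(i,b), edge(b,f)
round 2: derive flow(b) via R2 from anc(b,e), anc(e,e)
round 2: derive flow(e) via R2 from anc(e,e), anc(e,e)
round 2: derive flow(f) via R2 from anc(f,b), anc(b,e)
round 2: derive flow(h) via R2 from anc(h,e), anc(e,e)
round 2: derive flow(i) via R2 from anc(i,b), anc(b,e)
round 2: derive flow(j) via R2 from anc(j,e), anc(e,e)
round 3: derive anc(b,g) via R1 from anc(b,i), edge(i,g)
round 3: derive anc(h,f) via R1 from anc(h,b), edge(b,f)
round 3: derive anc(i,i) via R1 from anc(i,f), edge(f,i)
round 3: derive anc(i,j) via R1 from anc(i,f), edge(f,j)
round 4: derive anc(h,j) via R1 from anc(h,f), edge(f,j)

no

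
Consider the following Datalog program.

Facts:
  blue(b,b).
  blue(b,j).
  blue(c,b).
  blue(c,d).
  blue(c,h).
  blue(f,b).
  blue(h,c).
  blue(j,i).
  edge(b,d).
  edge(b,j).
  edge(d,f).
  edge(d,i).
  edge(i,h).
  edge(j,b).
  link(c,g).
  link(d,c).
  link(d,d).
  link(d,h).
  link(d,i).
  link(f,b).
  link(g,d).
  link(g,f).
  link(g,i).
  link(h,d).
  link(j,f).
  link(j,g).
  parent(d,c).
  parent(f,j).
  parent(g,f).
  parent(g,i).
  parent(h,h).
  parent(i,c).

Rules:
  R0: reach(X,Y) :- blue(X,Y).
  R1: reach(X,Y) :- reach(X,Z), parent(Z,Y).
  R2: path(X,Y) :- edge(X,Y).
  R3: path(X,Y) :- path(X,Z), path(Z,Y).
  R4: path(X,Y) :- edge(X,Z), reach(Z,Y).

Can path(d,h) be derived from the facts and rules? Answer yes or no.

round 1: derive reach(b,b) via R0 from blue(b,b)
round 1: derive reach(b,j) via R0 from blue(b,j)
round 1: derive reach(c,b) via R0 from blue(c,b)
round 1: derive reach(c,d) via R0 from blue(c,d)
round 1: derive reach(c,h) via R0 from blue(c,h)
round 1: derive reach(f,b) via R0 from blue(f,b)
round 1: derive reach(h,c) via R0 from blue(h,c)
round 1: derive reach(j,i) via R0 from blue(j,i)
round 1: derive path(b,d) via R2 from edge(b,d)
round 1: derive path(b,j) via R2 from edge(b,j)
round 1: derive path(d,f) via R2 from edge(d,f)
round 1: derive path(d,i) via R2 from edge(d,i)
round 1: derive path(i,h) via R2 from edge(i,h)
round 1: derive path(j,b) via R2 from edge(j,b)
round 2: derive reach(c,c) via R1 from reach(c,d), parent(d,c)
round 2: derive reach(j,c) via R1 from reach(j,i), parent(i,c)
round 2: derive path(b,b) via R3 from path(b,j), path(j,b)
round 2: derive path(b,f) via R3 from path(b,d), path(d,f)
round 2: derive path(b,i) via R3 from path(b,d), path(d,i)
round 2: derive path(d,h) via R3 from path(d,i), path(i,h)
round 2: derive path(j,d) via R3 from path(j,b), path(b,d)
round 2: derive path(j,j) via R3 from path(j,b), path(b,j)
round 2: derive path(d,b) via R4 from edge(d,f), reach(f,b)
round 2: derive path(i,c) via R4 from edge(i,h), reach(h,c)
round 3: derive path(b,c) via R3 from path(b,i), path(i,c)
round 3: derive path(b,h) via R3 from path(b,d), path(d,h)
round 3: derive path(d,c) via R3 from path(d,i), path(i,c)
round 3: derive path(d,d) via R3 from path(d,b), path(b,d)
round 3: derive path(d,j) via R3 from path(d,b), path(b,j)
round 3: derive path(j,f) via R3 from path(j,b), path(b,f)
round 3: derive path(j,h) via R3 from path(j,d), path(d,h)
round 3: derive path(j,i) via R3 from path(j,b), path(b,i)
round 4: derive path(j,c) via R3 from path(j,b), path(b,c)

yes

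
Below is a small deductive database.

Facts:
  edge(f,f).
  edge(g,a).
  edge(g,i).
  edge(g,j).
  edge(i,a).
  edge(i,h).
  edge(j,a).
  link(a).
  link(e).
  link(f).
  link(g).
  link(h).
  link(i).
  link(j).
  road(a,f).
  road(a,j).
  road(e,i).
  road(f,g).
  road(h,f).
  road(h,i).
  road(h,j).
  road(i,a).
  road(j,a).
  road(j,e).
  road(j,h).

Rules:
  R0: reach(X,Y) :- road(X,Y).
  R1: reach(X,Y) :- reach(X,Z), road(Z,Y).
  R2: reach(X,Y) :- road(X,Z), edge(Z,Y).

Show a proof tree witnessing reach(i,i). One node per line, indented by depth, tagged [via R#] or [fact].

reach(i,i)  [via R1]
  reach(i,e)  [via R1]
    reach(i,j)  [via R1]
      reach(i,a)  [via R0]
        road(i,a)  [fact]
      road(a,j)  [fact]
    road(j,e)  [fact]
  road(e,i)  [fact]

round 1: derive reach(a,f) via R0 from road(a,f)
round 1: derive reach(a,j) via R0 from road(a,j)
round 1: derive reach(e,i) via R0 from road(e,i)
round 1: derive reach(f,g) via R0 from road(f,g)
round 1: derive reach(h,f) via R0 from road(h,f)
round 1: derive reach(h,i) via R0 from road(h,i)
round 1: derive reach(h,j) via R0 from road(h,j)
round 1: derive reach(i,a) via R0 from road(i,a)
round 1: derive reach(j,a) via R0 from road(j,a)
round 1: derive reach(j,e) via R0 from road(j,e)
round 1: derive reach(j,h) via R0 from road(j,h)
round 1: derive reach(a,a) via R2 from road(a,j), edge(j,a)
round 1: derive reach(e,a) via R2 from road(e,i), edge(i,a)
round 1: derive reach(e,h) via R2 from road(e,i), edge(i,h)
round 1: derive reach(f,a) via R2 from road(f,g), edge(g,a)
round 1: derive reach(f,i) via R2 from road(f,g), edge(g,i)
round 1: derive reach(f,j) via R2 from road(f,g), edge(g,j)
round 1: derive reach(h,a) via R2 from road(h,i), edge(i,a)
round 1: derive reach(h,h) via R2 from road(h,i), edge(i,h)
round 2: derive reach(a,e) via R1 from reach(a,j), road(j,e)
round 2: derive reach(a,g) via R1 from reach(a,f), road(f,g)
round 2: derive reach(a,h) via R1 from reach(a,j), road(j,h)
round 2: derive reach(e,f) via R1 from reach(e,a), road(a,f)
round 2: derive reach(e,j) via R1 from reach(e,a), road(a,j)
round 2: derive reach(f,e) via R1 from reach(f,j), road(j,e)
round 2: derive reach(f,f) via R1 from reach(f,a), road(a,f)
round 2: derive reach(f,h) via R1 from reach(f,j), road(j,h)
round 2: derive reach(h,e) via R1 from reach(h,j), road(j,e)
round 2: derive reach(h,g) via R1 from reach(h,f), road(f,g)
round 2: derive reach(i,f) via R1 from reach(i,a), road(a,f)
round 2: derive reach(i,j) via R1 from reach(i,a), road(a,j)
round 2: derive reach(j,f) via R1 from reach(j,a), road(a,f)
round 2: derive reach(j,i) via R1 from reach(j,e), road(e,i)
round 2: derive reach(j,j) via R1 from reach(j,a), road(a,j)
round 3: derive reach(a,i) via R1 from reach(a,e), road(e,i)
round 3: derive reach(e,e) via R1 from reach(e,j), road(j,e)
round 3: derive reach(e,g) via R1 from reach(e,f), road(f,g)
round 3: derive reach(i,e) via R1 from reach(i,j), road(j,e)
round 3: derive reach(i,g) via R1 from reach(i,f), road(f,g)
round 3: derive reach(i,h) via R1 from reach(i,j), road(j,h)
round 3: derive reach(j,g) via R1 from reach(j,f), road(f,g)
round 4: derive reach(i,i) via R1 from reach(i,e), road(e,i)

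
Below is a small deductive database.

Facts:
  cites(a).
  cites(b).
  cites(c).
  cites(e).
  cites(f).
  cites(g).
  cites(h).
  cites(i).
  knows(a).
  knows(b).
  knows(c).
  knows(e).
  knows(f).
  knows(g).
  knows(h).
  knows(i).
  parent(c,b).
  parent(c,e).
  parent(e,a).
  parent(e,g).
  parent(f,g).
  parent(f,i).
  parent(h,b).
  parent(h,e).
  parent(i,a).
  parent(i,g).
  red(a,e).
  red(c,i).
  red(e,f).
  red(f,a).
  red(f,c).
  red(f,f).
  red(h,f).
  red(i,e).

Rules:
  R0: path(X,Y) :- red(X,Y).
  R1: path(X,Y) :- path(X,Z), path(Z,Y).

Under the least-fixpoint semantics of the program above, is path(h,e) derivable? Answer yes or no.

round 1: derive path(a,e) via R0 from red(a,e)
round 1: derive path(c,i) via R0 from red(c,i)
round 1: derive path(e,f) via R0 from red(e,f)
round 1: derive path(f,a) via R0 from red(f,a)
round 1: derive path(f,c) via R0 from red(f,c)
round 1: derive path(f,f) via R0 from red(f,f)
round 1: derive path(h,f) via R0 from red(h,f)
round 1: derive path(i,e) via R0 from red(i,e)
round 2: derive path(a,f) via R1 from path(a,e), path(e,f)
round 2: derive path(c,e) via R1 from path(c,i), path(i,e)
round 2: derive path(e,a) via R1 from path(e,f), path(f,a)
round 2: derive path(e,c) via R1 from path(e,f), path(f,c)
round 2: derive path(f,e) via R1 from path(f,a), path(a,e)
round 2: derive path(f,i) via R1 from path(f,c), path(c,i)
round 2: derive path(h,a) via R1 from path(h,f), path(f,a)
round 2: derive path(h,c) via R1 from path(h,f), path(f,c)
round 2: derive path(i,f) via R1 from path(i,e), path(e,f)
round 3: derive path(a,a) via R1 from path(a,e), path(e,a)
round 3: derive path(a,c) via R1 from path(a,e), path(e,c)
round 3: derive path(a,i) via R1 from path(a,f), path(f,i)
round 3: derive path(c,a) via R1 from path(c,e), path(e,a)
round 3: derive path(c,c) via R1 from path(c,e), path(e,c)
round 3: derive path(c,f) via R1 from path(c,e), path(e,f)
round 3: derive path(e,e) via R1 from path(e,a), path(a,e)
round 3: derive path(e,i) via R1 from path(e,c), path(c,i)
round 3: derive path(h,e) via R1 from path(h,a), path(a,e)
round 3: derive path(h,i) via R1 from path(h,c), path(c,i)
round 3: derive path(i,a) via R1 from path(i,e), path(e,a)
round 3: derive path(i,c) via R1 from path(i,e), path(e,c)
round 3: derive path(i,i) via R1 from path(i,f), path(f,i)

yes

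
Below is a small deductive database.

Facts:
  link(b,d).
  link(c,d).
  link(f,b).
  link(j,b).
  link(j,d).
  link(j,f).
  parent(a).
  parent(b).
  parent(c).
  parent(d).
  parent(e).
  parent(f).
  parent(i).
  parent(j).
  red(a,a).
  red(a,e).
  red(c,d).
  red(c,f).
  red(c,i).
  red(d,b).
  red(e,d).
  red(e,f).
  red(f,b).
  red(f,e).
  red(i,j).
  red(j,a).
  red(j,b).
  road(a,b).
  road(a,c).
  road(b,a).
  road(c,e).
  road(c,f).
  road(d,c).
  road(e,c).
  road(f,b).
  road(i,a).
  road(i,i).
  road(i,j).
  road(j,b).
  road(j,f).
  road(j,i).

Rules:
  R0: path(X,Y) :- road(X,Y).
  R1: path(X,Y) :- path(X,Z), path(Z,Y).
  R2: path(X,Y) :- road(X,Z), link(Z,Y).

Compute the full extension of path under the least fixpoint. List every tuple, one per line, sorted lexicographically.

path(a,a)
path(a,b)
path(a,c)
path(a,d)
path(a,e)
path(a,f)
path(b,a)
path(b,b)
path(b,c)
path(b,d)
path(b,e)
path(b,f)
path(c,a)
path(c,b)
path(c,c)
path(c,d)
path(c,e)
path(c,f)
path(d,a)
path(d,b)
path(d,c)
path(d,d)
path(d,e)
path(d,f)
path(e,a)
path(e,b)
path(e,c)
path(e,d)
path(e,e)
path(e,f)
path(f,a)
path(f,b)
path(f,c)
path(f,d)
path(f,e)
path(f,f)
path(i,a)
path(i,b)
path(i,c)
path(i,d)
path(i,e)
path(i,f)
path(i,i)
path(i,j)
path(j,a)
path(j,b)
path(j,c)
path(j,d)
path(j,e)
path(j,f)
path(j,i)
path(j,j)

round 1: derive path(a,b) via R0 from road(a,b)
round 1: derive path(a,c) via R0 from road(a,c)
round 1: derive path(b,a) via R0 from road(b,a)
round 1: derive path(c,e) via R0 from road(c,e)
round 1: derive path(c,f) via R0 from road(c,f)
round 1: derive path(d,c) via R0 from road(d,c)
round 1: derive path(e,c) via R0 from road(e,c)
round 1: derive path(f,b) via R0 from road(f,b)
round 1: derive path(i,a) via R0 from road(i,a)
round 1: derive path(i,i) via R0 from road(i,i)
round 1: derive path(i,j) via R0 from road(i,j)
round 1: derive path(j,b) via R0 from road(j,b)
round 1: derive path(j,f) via R0 from road(j,f)
round 1: derive path(j,i) via R0 from road(j,i)
round 1: derive path(a,d) via R2 from road(a,b), link(b,d)
round 1: derive path(c,b) via R2 from road(c,f), link(f,b)
round 1: derive path(d,d) via R2 from road(d,c), link(c,d)
round 1: derive path(e,d) via R2 from road(e,c), link(c,d)
round 1: derive path(f,d) via R2 from road(f,b), link(b,d)
round 1: derive path(i,b) via R2 from road(i,j), link(j,b)
round 1: derive path(i,d) via R2 from road(i,j), link(j,d)
round 1: derive path(i,f) via R2 from road(i,j), link(j,f)
round 1: derive path(j,d) via R2 from road(j,b), link(b,d)
round 2: derive path(a,a) via R1 from path(a,b), path(b,a)
round 2: derive path(a,e) via R1 from path(a,c), path(c,e)
round 2: derive path(a,f) via R1 from path(a,c), path(c,f)
round 2: derive path(b,b) via R1 from path(b,a), path(a,b)
round 2: derive path(b,c) via R1 from path(b,a), path(a,c)
round 2: derive path(b,d) via R1 from path(b,a), path(a,d)
round 2: derive path(c,a) via R1 from path(c,b), path(b,a)
round 2: derive path(c,c) via R1 from path(c,e), path(e,c)
round 2: derive path(c,d) via R1 from path(c,e), path(e,d)
round 2: derive path(d,b) via R1 from path(d,c), path(c,b)
round 2: derive path(d,e) via R1 from path(d,c), path(c,e)
round 2: derive path(d,f) via R1 from path(d,c), path(c,f)
round 2: derive path(e,b) via R1 from path(e,c), path(c,b)
round 2: derive path(e,e) via R1 from path(e,c), path(c,e)
round 2: derive path(e,f) via R1 from path(e,c), path(c,f)
round 2: derive path(f,a) via R1 from path(f,b), path(b,a)
round 2: derive path(f,c) via R1 from path(f,d), path(d,c)
round 2: derive path(i,c) via R1 from path(i,a), path(a,c)
round 2: derive path(j,a) via R1 from path(j,b), path(b,a)
round 2: derive path(j,c) via R1 from path(j,d), path(d,c)
round 2: derive path(j,j) via R1 from path(j,i), path(i,j)
round 3: derive path(b,e) via R1 from path(b,a), path(a,e)
round 3: derive path(b,f) via R1 from path(b,a), path(a,f)
round 3: derive path(d,a) via R1 from path(d,b), path(b,a)
round 3: derive path(e,a) via R1 from path(e,b), path(b,a)
round 3: derive path(f,e) via R1 from path(f,a), path(a,e)
round 3: derive path(f,f) via R1 from path(f,a), path(a,f)
round 3: derive path(i,e) via R1 from path(i,a), path(a,e)
round 3: derive path(j,e) via R1 from path(j,a), path(a,e)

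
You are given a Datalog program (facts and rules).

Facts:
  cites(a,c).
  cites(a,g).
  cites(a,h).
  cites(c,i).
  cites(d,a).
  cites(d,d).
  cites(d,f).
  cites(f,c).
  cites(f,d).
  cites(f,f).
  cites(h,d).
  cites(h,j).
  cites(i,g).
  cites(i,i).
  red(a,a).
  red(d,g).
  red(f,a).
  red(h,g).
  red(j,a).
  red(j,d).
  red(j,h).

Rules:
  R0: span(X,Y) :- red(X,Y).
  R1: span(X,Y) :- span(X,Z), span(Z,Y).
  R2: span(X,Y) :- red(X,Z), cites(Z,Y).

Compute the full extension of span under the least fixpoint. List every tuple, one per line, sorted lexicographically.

span(a,a)
span(a,c)
span(a,g)
span(a,h)
span(d,g)
span(f,a)
span(f,c)
span(f,g)
span(f,h)
span(h,g)
span(j,a)
span(j,c)
span(j,d)
span(j,f)
span(j,g)
span(j,h)
span(j,j)

round 1: derive span(a,a) via R0 from red(a,a)
round 1: derive span(d,g) via R0 from red(d,g)
round 1: derive span(f,a) via R0 from red(f,a)
round 1: derive span(h,g) via R0 from red(h,g)
round 1: derive span(j,a) via R0 from red(j,a)
round 1: derive span(j,d) via R0 from red(j,d)
round 1: derive span(j,h) via R0 from red(j,h)
round 1: derive span(a,c) via R2 from red(a,a), cites(a,c)
round 1: derive span(a,g) via R2 from red(a,a), cites(a,g)
round 1: derive span(a,h) via R2 from red(a,a), cites(a,h)
round 1: derive span(f,c) via R2 from red(f,a), cites(a,c)
round 1: derive span(f,g) via R2 from red(f,a), cites(a,g)
round 1: derive span(f,h) via R2 from red(f,a), cites(a,h)
round 1: derive span(j,c) via R2 from red(j,a), cites(a,c)
round 1: derive span(j,f) via R2 from red(j,d), cites(d,f)
round 1: derive span(j,g) via R2 from red(j,a), cites(a,g)
round 1: derive span(j,j) via R2 from red(j,h), cites(h,j)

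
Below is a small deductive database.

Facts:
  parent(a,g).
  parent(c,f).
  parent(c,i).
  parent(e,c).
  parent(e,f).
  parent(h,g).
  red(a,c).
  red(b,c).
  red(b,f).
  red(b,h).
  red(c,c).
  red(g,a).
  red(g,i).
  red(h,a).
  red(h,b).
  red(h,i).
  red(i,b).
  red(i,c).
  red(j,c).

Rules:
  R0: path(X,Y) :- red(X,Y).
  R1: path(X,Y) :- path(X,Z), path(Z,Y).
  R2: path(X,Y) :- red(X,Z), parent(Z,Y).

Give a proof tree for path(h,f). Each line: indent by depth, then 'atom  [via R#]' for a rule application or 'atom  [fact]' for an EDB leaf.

round 1: derive path(a,c) via R0 from red(a,c)
round 1: derive path(b,c) via R0 from red(b,c)
round 1: derive path(b,f) via R0 from red(b,f)
round 1: derive path(b,h) via R0 from red(b,h)
round 1: derive path(c,c) via R0 from red(c,c)
round 1: derive path(g,a) via R0 from red(g,a)
round 1: derive path(g,i) via R0 from red(g,i)
round 1: derive path(h,a) via R0 from red(h,a)
round 1: derive path(h,b) via R0 from red(h,b)
round 1: derive path(h,i) via R0 from red(h,i)
round 1: derive path(i,b) via R0 from red(i,b)
round 1: derive path(i,c) via R0 from red(i,c)
round 1: derive path(j,c) via R0 from red(j,c)
round 1: derive path(a,f) via R2 from red(a,c), parent(c,f)
round 1: derive path(a,i) via R2 from red(a,c), parent(c,i)
round 1: derive path(b,g) via R2 from red(b,h), parent(h,g)
round 1: derive path(b,i) via R2 from red(b,c), parent(c,i)
round 1: derive path(c,f) via R2 from red(c,c), parent(c,f)
round 1: derive path(c,i) via R2 from red(c,c), parent(c,i)
round 1: derive path(g,g) via R2 from red(g,a), parent(a,g)
round 1: derive path(h,g) via R2 from red(h,a), parent(a,g)
round 1: derive path(i,f) via R2 from red(i,c), parent(c,f)
round 1: derive path(i,i) via R2 from red(i,c), parent(c,i)
round 1: derive path(j,f) via R2 from red(j,c), parent(c,f)
round 1: derive path(j,i) via R2 from red(j,c), parent(c,i)
round 2: derive path(a,b) via R1 from path(a,i), path(i,b)
round 2: derive path(b,a) via R1 from path(b,g), path(g,a)
round 2: derive path(b,b) via R1 from path(b,h), path(h,b)
round 2: derive path(c,b) via R1 from path(c,i), path(i,b)
round 2: derive path(g,b) via R1 from path(g,i), path(i,b)
round 2: derive path(g,c) via R1 from path(g,a), path(a,c)
round 2: derive path(g,f) via R1 from path(g,a), path(a,f)
round 2: derive path(h,c) via R1 from path(h,a), path(a,c)
round 2: derive path(h,f) via R1 from path(h,a), path(a,f)
round 2: derive path(h,h) via R1 from path(h,b), path(b,h)
round 2: derive path(i,g) via R1 from path(i,b), path(b,g)
round 2: derive path(i,h) via R1 from path(i,b), path(b,h)
round 2: derive path(j,b) via R1 from path(j,i), path(i,b)
round 3: derive path(a,a) via R1 from path(a,b), path(b,a)
round 3: derive path(a,g) via R1 from path(a,b), path(b,g)
round 3: derive path(a,h) via R1 from path(a,b), path(b,h)
round 3: derive path(c,a) via R1 from path(c,b), path(b,a)
round 3: derive path(c,g) via R1 from path(c,b), path(b,g)
round 3: derive path(c,h) via R1 from path(c,b), path(b,h)
round 3: derive path(g,h) via R1 from path(g,b), path(b,h)
round 3: derive path(i,a) via R1 from path(i,b), path(b,a)
round 3: derive path(j,a) via R1 from path(j,b), path(b,a)
round 3: derive path(j,g) via R1 from path(j,b), path(b,g)
round 3: derive path(j,h) via R1 from path(j,b), path(b,h)

path(h,f)  [via R1]
  path(h,a)  [via R0]
    red(h,a)  [fact]
  path(a,f)  [via R2]
    red(a,c)  [fact]
    parent(c,f)  [fact]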